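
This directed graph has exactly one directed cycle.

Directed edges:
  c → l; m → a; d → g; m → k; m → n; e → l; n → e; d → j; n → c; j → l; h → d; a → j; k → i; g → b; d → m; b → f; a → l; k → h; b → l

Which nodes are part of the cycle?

d, h, k, m

DFS with gray/black marking from d:
d gray
  j gray
    l gray
    l black
  j black
  m gray
    k gray
      h gray
        h→d: d is gray → back edge
Back edge closes the cycle d → m → k → h → d; its vertices are {d, h, k, m}.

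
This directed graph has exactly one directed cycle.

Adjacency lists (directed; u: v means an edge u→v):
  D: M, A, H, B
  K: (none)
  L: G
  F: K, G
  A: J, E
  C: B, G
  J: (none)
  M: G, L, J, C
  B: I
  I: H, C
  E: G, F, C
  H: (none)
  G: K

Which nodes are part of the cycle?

B, C, I

DFS with gray/black marking from B:
B gray
  I gray
    H gray
    H black
    C gray
      C→B: B is gray → back edge
Back edge closes the cycle B → I → C → B; its vertices are {B, C, I}.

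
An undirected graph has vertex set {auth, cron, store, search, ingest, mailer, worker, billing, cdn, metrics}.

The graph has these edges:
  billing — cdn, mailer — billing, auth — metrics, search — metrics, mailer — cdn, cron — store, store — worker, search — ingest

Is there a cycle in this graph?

Yes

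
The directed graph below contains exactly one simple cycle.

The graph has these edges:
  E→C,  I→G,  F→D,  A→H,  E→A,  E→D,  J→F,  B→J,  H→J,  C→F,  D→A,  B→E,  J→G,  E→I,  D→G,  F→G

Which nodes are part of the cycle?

DFS with gray/black marking from A:
A gray
  H gray
    J gray
      F gray
        G gray
        G black
        D gray
          D→A: A is gray → back edge
Back edge closes the cycle A → H → J → F → D → A; its vertices are {A, D, F, H, J}.

A, D, F, H, J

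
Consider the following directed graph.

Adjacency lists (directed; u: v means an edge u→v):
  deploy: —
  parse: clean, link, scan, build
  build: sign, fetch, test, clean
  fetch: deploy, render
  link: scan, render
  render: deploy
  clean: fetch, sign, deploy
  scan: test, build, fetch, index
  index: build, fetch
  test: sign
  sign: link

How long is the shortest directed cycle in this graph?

4

For each vertex v, BFS finds the shortest path from v back to v.
The shortest such closed walk is link → scan → build → sign → link, length 4.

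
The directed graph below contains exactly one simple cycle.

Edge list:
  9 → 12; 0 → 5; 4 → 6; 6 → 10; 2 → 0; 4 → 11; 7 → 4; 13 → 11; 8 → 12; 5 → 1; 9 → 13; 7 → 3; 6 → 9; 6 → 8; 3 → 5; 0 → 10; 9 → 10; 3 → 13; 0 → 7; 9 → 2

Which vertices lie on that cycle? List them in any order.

DFS with gray/black marking from 0:
0 gray
  7 gray
    3 gray
      5 gray
        1 gray
        1 black
      5 black
      13 gray
        11 gray
        11 black
      13 black
    3 black
    4 gray
      6 gray
        9 gray
          12 gray
          12 black
          9→13: 13 black — skip
          10 gray
          10 black
          2 gray
            2→0: 0 is gray → back edge
Back edge closes the cycle 0 → 7 → 4 → 6 → 9 → 2 → 0; its vertices are {0, 2, 4, 6, 7, 9}.

0, 2, 4, 6, 7, 9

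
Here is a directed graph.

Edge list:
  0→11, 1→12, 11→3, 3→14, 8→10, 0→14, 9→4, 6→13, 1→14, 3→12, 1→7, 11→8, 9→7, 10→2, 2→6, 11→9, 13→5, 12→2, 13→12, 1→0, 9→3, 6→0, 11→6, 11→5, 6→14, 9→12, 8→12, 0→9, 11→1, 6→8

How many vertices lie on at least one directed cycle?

A vertex is on a directed cycle iff it belongs to a strongly connected component of size ≥ 2 (or has a self-loop).
The vertices on cycles are {0, 1, 2, 3, 6, 8, 9, 10, 11, 12, 13} — 11 in total.

11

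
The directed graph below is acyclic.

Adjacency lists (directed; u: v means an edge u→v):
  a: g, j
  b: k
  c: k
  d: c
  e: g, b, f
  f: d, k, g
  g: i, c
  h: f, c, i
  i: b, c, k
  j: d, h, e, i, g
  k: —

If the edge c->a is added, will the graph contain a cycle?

Adding c→a creates a cycle iff a can already reach c.
Path from a: a → g → c.
So a → … → c → a is a cycle.

Yes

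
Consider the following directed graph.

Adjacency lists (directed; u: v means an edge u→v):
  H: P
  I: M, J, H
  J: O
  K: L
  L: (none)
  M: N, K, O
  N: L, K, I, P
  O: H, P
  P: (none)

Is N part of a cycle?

Yes

N is on a cycle iff N can reach itself via ≥1 edge.
N → I → M → N — yes.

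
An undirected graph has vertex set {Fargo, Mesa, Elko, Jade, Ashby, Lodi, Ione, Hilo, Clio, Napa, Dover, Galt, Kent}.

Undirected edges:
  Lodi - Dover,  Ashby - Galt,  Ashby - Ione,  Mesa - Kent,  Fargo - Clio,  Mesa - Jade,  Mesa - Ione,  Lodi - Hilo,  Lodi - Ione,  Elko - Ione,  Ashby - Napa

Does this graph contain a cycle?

DFS, tracking each vertex's parent; an edge to a visited non-parent vertex closes a cycle.
Start from Ione:
visit Ione (parent –)
  visit Lodi (parent Ione)
    Lodi–Ione: parent, skip
    visit Hilo (parent Lodi)
      Hilo–Lodi: parent, skip
    visit Dover (parent Lodi)
      Dover–Lodi: parent, skip
  visit Ashby (parent Ione)
    visit Galt (parent Ashby)
      Galt–Ashby: parent, skip
    visit Napa (parent Ashby)
      Napa–Ashby: parent, skip
    Ashby–Ione: parent, skip
  visit Mesa (parent Ione)
    visit Kent (parent Mesa)
      Kent–Mesa: parent, skip
    visit Jade (parent Mesa)
      Jade–Mesa: parent, skip
    Mesa–Ione: parent, skip
  visit Elko (parent Ione)
    Elko–Ione: parent, skip
visit Fargo (parent –)
  visit Clio (parent Fargo)
    Clio–Fargo: parent, skip
No non-parent visited neighbor found — the graph is a forest.

No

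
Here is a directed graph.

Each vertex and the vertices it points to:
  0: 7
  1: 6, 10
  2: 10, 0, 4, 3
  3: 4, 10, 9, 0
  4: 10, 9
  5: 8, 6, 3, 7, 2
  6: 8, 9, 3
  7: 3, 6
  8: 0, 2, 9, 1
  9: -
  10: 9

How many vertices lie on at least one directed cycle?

A vertex is on a directed cycle iff it belongs to a strongly connected component of size ≥ 2 (or has a self-loop).
The vertices on cycles are {0, 1, 2, 3, 6, 7, 8} — 7 in total.

7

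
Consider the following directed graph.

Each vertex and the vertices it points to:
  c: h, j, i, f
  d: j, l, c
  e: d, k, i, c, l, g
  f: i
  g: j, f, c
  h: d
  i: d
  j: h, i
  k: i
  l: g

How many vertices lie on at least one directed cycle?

8

A vertex is on a directed cycle iff it belongs to a strongly connected component of size ≥ 2 (or has a self-loop).
The vertices on cycles are {c, d, f, g, h, i, j, l} — 8 in total.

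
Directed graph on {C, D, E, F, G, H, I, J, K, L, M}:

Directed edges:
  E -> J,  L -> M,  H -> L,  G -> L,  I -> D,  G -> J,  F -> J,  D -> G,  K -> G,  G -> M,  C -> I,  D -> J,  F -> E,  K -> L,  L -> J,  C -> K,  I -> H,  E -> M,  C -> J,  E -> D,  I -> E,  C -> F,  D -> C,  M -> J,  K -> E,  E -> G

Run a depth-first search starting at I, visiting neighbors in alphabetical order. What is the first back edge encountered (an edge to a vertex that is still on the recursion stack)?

E->D

DFS from I (visiting neighbors in alphabetical order); mark gray on enter, black on exit:
I gray
  D gray
    C gray
      F gray
        E gray
          E→D: D is gray → back edge
First back edge: E → D.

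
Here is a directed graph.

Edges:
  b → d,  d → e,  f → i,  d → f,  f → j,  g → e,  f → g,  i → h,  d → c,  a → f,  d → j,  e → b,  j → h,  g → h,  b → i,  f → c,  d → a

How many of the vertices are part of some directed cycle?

6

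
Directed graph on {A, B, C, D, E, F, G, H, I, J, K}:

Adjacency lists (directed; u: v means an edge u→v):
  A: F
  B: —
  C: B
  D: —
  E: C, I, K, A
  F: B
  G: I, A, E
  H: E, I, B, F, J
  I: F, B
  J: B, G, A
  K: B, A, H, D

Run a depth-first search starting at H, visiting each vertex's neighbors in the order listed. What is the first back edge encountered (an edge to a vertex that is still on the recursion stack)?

DFS from H (visiting each vertex's neighbors in the order listed); mark gray on enter, black on exit:
H gray
  E gray
    C gray
      B gray
      B black
    C black
    I gray
      F gray
        F→B: B black — skip
      F black
      I→B: B black — skip
    I black
    K gray
      K→B: B black — skip
      A gray
        A→F: F black — skip
      A black
      K→H: H is gray → back edge
First back edge: K → H.

K→H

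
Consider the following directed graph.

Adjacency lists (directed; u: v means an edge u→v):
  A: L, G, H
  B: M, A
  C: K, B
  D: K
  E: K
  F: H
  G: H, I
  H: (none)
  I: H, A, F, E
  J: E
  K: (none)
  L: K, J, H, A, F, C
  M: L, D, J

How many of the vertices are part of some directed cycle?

A vertex is on a directed cycle iff it belongs to a strongly connected component of size ≥ 2 (or has a self-loop).
The vertices on cycles are {A, B, C, G, I, L, M} — 7 in total.

7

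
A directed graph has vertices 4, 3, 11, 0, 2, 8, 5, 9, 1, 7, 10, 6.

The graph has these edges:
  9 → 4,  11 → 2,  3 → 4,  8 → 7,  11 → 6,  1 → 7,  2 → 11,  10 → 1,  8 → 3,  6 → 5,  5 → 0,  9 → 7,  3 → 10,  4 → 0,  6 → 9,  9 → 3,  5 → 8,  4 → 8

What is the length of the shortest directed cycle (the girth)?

For each vertex v, BFS finds the shortest path from v back to v.
The shortest such closed walk is 11 → 2 → 11, length 2.

2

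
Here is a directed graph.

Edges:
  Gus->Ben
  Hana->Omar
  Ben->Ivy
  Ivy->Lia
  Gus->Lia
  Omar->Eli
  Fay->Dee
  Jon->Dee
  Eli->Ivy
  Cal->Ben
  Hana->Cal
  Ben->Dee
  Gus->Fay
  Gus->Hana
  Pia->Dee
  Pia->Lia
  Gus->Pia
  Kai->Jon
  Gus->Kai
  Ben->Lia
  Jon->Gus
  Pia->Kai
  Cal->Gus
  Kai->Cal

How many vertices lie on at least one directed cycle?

6

A vertex is on a directed cycle iff it belongs to a strongly connected component of size ≥ 2 (or has a self-loop).
The vertices on cycles are {Cal, Gus, Jon, Kai, Pia, Hana} — 6 in total.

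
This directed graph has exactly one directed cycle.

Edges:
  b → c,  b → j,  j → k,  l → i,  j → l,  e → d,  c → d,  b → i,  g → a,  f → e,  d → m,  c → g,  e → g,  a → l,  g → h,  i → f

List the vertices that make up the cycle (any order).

a, e, f, g, i, l

DFS with gray/black marking from i:
i gray
  f gray
    e gray
      g gray
        a gray
          l gray
            l→i: i is gray → back edge
Back edge closes the cycle i → f → e → g → a → l → i; its vertices are {a, e, f, g, i, l}.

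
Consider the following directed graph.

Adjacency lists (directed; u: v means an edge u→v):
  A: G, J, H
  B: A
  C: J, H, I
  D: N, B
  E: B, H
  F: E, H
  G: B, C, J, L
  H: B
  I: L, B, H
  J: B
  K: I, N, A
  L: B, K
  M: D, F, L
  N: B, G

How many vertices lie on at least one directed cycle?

10

A vertex is on a directed cycle iff it belongs to a strongly connected component of size ≥ 2 (or has a self-loop).
The vertices on cycles are {A, B, C, G, H, I, J, K, L, N} — 10 in total.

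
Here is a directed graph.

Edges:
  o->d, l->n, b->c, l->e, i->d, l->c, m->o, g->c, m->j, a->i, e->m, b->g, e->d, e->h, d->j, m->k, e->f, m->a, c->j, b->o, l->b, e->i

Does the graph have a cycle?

DFS with white/gray/black marking, starting from f:
f gray
f black
a gray
  i gray
    d gray
      j gray
      j black
    d black
  i black
a black
b gray
  c gray
    c→j: j black — skip
  c black
  o gray
    o→d: d black — skip
  o black
  g gray
    g→c: c black — skip
  g black
b black
e gray
  e→d: d black — skip
  h gray
  h black
  e→i: i black — skip
  e→f: f black — skip
  m gray
    m→a: a black — skip
    k gray
    k black
    m→j: j black — skip
    m→o: o black — skip
  m black
e black
l gray
  n gray
  n black
  l→c: c black — skip
  l→e: e black — skip
  l→b: b black — skip
l black
Every edge goes to a white or black vertex — no back edge, so the graph is acyclic.

No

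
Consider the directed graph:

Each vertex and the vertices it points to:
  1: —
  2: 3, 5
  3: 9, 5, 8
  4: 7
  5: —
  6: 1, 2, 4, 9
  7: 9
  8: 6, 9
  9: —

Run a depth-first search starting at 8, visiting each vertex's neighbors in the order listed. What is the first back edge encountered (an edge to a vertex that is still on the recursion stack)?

DFS from 8 (visiting each vertex's neighbors in the order listed); mark gray on enter, black on exit:
8 gray
  6 gray
    1 gray
    1 black
    2 gray
      3 gray
        9 gray
        9 black
        5 gray
        5 black
        3→8: 8 is gray → back edge
First back edge: 3 → 8.

3->8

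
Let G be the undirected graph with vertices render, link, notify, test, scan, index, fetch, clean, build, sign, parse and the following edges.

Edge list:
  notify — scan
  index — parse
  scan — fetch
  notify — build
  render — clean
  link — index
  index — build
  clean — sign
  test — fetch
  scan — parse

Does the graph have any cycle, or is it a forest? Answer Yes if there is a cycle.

Yes

DFS, tracking each vertex's parent; an edge to a visited non-parent vertex closes a cycle.
Start from index:
visit index (parent –)
  visit parse (parent index)
    parse–index: parent, skip
    visit scan (parent parse)
      visit fetch (parent scan)
        fetch–scan: parent, skip
        visit test (parent fetch)
          test–fetch: parent, skip
      visit notify (parent scan)
        notify–scan: parent, skip
        visit build (parent notify)
          build–index: index visited and ≠ parent → cycle
Cycle: index – parse – scan – notify – build – index.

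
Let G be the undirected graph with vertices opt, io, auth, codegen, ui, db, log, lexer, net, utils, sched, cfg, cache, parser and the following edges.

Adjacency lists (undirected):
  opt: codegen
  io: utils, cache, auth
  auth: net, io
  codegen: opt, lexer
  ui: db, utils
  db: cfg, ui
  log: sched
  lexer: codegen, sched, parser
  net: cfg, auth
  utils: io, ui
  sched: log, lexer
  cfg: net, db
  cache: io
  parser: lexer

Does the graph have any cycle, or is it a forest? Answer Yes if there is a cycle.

DFS, tracking each vertex's parent; an edge to a visited non-parent vertex closes a cycle.
Start from cache:
visit cache (parent –)
  visit io (parent cache)
    visit utils (parent io)
      utils–io: parent, skip
      visit ui (parent utils)
        visit db (parent ui)
          visit cfg (parent db)
            visit net (parent cfg)
              net–cfg: parent, skip
              visit auth (parent net)
                auth–net: parent, skip
                auth–io: io visited and ≠ parent → cycle
Cycle: io – utils – ui – db – cfg – net – auth – io.

Yes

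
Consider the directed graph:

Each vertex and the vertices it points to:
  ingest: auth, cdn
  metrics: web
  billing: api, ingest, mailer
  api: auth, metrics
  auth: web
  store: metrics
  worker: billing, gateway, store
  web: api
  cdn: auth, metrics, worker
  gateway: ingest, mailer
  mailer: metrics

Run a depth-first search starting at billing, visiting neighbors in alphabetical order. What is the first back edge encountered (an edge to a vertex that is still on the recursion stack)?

web→api

DFS from billing (visiting neighbors in alphabetical order); mark gray on enter, black on exit:
billing gray
  api gray
    auth gray
      web gray
        web→api: api is gray → back edge
First back edge: web → api.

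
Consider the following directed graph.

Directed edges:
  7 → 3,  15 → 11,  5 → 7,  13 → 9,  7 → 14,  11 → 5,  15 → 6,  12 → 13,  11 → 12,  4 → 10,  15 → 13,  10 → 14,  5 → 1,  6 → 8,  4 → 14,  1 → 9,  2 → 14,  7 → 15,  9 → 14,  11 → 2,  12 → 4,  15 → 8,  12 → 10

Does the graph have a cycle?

DFS with white/gray/black marking, starting from 9:
9 gray
  14 gray
  14 black
9 black
3 gray
3 black
7 gray
  15 gray
    13 gray
      13→9: 9 black — skip
    13 black
    6 gray
      8 gray
      8 black
    6 black
    15→8: 8 black — skip
    11 gray
      2 gray
        2→14: 14 black — skip
      2 black
      5 gray
        1 gray
          1→9: 9 black — skip
        1 black
        5→7: 7 is gray → back edge
Back edge found, so a cycle exists: 7 → 15 → 11 → 5 → 7.

Yes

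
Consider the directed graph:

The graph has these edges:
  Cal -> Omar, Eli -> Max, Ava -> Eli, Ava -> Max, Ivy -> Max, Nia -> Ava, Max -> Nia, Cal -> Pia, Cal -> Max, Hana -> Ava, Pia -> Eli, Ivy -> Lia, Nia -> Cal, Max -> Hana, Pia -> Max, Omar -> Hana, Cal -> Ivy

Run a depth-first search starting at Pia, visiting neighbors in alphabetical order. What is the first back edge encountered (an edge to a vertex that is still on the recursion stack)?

Ava→Eli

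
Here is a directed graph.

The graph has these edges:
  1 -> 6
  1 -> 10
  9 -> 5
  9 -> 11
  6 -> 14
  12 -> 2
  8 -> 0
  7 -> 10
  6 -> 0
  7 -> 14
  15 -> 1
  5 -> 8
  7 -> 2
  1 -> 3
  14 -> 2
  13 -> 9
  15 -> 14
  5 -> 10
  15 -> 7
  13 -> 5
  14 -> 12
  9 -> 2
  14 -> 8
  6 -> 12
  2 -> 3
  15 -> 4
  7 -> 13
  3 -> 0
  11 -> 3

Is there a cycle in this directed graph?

No

DFS with white/gray/black marking, starting from 4:
4 gray
4 black
12 gray
  2 gray
    3 gray
      0 gray
      0 black
    3 black
  2 black
12 black
7 gray
  7→2: 2 black — skip
  10 gray
  10 black
  14 gray
    8 gray
      8→0: 0 black — skip
    8 black
    14→2: 2 black — skip
    14→12: 12 black — skip
  14 black
  13 gray
    5 gray
      5→8: 8 black — skip
      5→10: 10 black — skip
    5 black
    9 gray
      9→5: 5 black — skip
      9→2: 2 black — skip
      11 gray
        11→3: 3 black — skip
      11 black
    9 black
  13 black
7 black
1 gray
  1→10: 10 black — skip
  6 gray
    6→0: 0 black — skip
    6→12: 12 black — skip
    6→14: 14 black — skip
  6 black
  1→3: 3 black — skip
1 black
15 gray
  15→1: 1 black — skip
  15→14: 14 black — skip
  15→4: 4 black — skip
  15→7: 7 black — skip
15 black
Every edge goes to a white or black vertex — no back edge, so the graph is acyclic.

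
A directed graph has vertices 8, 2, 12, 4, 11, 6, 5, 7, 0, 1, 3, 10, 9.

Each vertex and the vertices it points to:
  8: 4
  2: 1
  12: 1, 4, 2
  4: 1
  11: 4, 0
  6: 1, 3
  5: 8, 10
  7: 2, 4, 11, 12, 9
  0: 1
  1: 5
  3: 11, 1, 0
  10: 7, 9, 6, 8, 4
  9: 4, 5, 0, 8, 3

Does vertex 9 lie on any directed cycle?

9 is on a cycle iff 9 can reach itself via ≥1 edge.
9 → 5 → 10 → 9 — yes.

Yes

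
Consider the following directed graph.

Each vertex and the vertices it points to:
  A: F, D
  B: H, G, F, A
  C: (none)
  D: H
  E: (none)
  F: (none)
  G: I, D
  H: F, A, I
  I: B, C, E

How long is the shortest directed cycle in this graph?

3

For each vertex v, BFS finds the shortest path from v back to v.
The shortest such closed walk is G → I → B → G, length 3.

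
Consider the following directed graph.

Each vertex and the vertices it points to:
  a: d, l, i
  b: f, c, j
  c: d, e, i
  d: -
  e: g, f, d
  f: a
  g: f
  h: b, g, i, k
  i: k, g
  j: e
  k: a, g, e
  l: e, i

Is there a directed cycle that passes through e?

Yes

e is on a cycle iff e can reach itself via ≥1 edge.
e → f → a → l → e — yes.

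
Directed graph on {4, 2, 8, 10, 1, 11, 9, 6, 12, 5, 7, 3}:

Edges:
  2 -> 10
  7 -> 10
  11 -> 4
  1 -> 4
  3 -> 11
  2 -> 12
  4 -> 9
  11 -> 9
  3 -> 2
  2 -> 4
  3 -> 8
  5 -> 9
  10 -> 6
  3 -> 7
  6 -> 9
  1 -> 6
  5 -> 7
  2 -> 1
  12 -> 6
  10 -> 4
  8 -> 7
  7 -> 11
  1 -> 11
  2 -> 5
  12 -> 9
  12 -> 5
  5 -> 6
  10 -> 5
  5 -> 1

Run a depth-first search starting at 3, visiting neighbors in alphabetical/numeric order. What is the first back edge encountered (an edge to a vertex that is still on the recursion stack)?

DFS from 3 (visiting neighbors in alphabetical/numeric order); mark gray on enter, black on exit:
3 gray
  2 gray
    1 gray
      4 gray
        9 gray
        9 black
      4 black
      6 gray
        6→9: 9 black — skip
      6 black
      11 gray
        11→4: 4 black — skip
        11→9: 9 black — skip
      11 black
    1 black
    2→4: 4 black — skip
    5 gray
      5→1: 1 black — skip
      5→6: 6 black — skip
      7 gray
        10 gray
          10→4: 4 black — skip
          10→5: 5 is gray → back edge
First back edge: 10 → 5.

10→5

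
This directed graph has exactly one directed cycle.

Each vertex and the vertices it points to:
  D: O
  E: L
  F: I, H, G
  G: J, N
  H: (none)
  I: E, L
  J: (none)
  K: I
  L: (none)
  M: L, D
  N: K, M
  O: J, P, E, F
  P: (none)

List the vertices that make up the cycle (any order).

DFS with gray/black marking from O:
O gray
  J gray
  J black
  P gray
  P black
  E gray
    L gray
    L black
  E black
  F gray
    I gray
      I→E: E black — skip
      I→L: L black — skip
    I black
    H gray
    H black
    G gray
      G→J: J black — skip
      N gray
        K gray
          K→I: I black — skip
        K black
        M gray
          M→L: L black — skip
          D gray
            D→O: O is gray → back edge
Back edge closes the cycle O → F → G → N → M → D → O; its vertices are {D, F, G, M, N, O}.

D, F, G, M, N, O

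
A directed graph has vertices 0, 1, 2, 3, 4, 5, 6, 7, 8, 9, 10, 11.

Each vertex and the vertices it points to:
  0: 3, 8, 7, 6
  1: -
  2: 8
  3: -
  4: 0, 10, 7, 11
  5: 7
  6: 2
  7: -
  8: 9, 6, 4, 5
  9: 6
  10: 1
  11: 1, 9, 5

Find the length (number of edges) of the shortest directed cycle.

For each vertex v, BFS finds the shortest path from v back to v.
The shortest such closed walk is 4 → 0 → 8 → 4, length 3.

3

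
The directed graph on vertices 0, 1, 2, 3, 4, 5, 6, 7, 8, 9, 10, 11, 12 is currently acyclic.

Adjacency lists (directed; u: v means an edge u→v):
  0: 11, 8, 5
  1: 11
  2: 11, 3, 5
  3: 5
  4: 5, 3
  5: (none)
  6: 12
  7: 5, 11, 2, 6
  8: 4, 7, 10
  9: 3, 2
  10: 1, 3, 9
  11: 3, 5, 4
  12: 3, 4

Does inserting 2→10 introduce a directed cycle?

Adding 2→10 creates a cycle iff 10 can already reach 2.
Path from 10: 10 → 9 → 2.
So 10 → … → 2 → 10 is a cycle.

Yes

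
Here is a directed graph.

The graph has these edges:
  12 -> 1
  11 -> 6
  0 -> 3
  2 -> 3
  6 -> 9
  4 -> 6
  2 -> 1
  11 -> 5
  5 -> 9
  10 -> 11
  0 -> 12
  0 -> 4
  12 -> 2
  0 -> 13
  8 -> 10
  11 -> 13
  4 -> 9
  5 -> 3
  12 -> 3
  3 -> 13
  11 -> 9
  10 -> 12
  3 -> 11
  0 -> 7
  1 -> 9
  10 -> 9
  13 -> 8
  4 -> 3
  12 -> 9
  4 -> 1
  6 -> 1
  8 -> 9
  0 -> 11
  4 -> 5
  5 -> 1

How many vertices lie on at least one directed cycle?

A vertex is on a directed cycle iff it belongs to a strongly connected component of size ≥ 2 (or has a self-loop).
The vertices on cycles are {2, 3, 5, 8, 10, 11, 12, 13} — 8 in total.

8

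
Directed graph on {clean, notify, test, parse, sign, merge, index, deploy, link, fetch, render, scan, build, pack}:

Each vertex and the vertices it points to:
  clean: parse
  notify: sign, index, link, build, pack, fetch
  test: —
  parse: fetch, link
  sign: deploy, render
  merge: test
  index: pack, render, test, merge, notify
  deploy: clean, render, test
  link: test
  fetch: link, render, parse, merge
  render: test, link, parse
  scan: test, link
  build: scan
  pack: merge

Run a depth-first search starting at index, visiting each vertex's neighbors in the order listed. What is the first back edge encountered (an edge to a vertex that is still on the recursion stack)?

fetch→render

DFS from index (visiting each vertex's neighbors in the order listed); mark gray on enter, black on exit:
index gray
  pack gray
    merge gray
      test gray
      test black
    merge black
  pack black
  render gray
    render→test: test black — skip
    link gray
      link→test: test black — skip
    link black
    parse gray
      fetch gray
        fetch→link: link black — skip
        fetch→render: render is gray → back edge
First back edge: fetch → render.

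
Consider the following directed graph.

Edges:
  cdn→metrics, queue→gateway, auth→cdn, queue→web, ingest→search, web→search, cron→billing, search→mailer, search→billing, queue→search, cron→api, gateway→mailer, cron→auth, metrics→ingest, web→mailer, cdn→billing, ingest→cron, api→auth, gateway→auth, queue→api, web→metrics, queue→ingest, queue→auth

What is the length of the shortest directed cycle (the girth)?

5

For each vertex v, BFS finds the shortest path from v back to v.
The shortest such closed walk is ingest → cron → auth → cdn → metrics → ingest, length 5.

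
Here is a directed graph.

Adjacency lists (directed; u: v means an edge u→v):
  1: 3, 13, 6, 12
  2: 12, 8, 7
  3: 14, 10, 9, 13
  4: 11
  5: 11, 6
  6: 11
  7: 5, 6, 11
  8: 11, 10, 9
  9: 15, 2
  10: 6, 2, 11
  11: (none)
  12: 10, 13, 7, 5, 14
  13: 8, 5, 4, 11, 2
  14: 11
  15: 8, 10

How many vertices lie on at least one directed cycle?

7

A vertex is on a directed cycle iff it belongs to a strongly connected component of size ≥ 2 (or has a self-loop).
The vertices on cycles are {2, 8, 9, 10, 12, 13, 15} — 7 in total.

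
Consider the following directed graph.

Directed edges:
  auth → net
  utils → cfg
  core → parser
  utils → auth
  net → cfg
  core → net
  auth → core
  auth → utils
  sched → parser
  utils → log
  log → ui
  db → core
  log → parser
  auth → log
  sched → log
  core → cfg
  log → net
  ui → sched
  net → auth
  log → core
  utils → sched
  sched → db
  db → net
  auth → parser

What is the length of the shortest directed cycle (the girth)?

For each vertex v, BFS finds the shortest path from v back to v.
The shortest such closed walk is utils → auth → utils, length 2.

2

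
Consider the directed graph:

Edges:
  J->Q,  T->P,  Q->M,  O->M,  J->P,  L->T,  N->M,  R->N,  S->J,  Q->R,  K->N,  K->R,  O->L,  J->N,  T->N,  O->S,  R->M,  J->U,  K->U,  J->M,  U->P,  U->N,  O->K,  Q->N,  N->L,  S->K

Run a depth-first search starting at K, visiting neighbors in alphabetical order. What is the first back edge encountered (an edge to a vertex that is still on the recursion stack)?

T→N

DFS from K (visiting neighbors in alphabetical order); mark gray on enter, black on exit:
K gray
  N gray
    L gray
      T gray
        T→N: N is gray → back edge
First back edge: T → N.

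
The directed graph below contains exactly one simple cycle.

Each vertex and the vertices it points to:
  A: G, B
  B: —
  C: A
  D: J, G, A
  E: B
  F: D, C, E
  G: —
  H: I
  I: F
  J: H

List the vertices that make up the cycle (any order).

D, F, H, I, J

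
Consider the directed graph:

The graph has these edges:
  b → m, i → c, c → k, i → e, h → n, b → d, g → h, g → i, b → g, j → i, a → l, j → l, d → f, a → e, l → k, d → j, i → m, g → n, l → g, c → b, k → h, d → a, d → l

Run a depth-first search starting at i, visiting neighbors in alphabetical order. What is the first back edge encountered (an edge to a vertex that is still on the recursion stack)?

g->i

DFS from i (visiting neighbors in alphabetical order); mark gray on enter, black on exit:
i gray
  c gray
    b gray
      d gray
        a gray
          e gray
          e black
          l gray
            g gray
              h gray
                n gray
                n black
              h black
              g→i: i is gray → back edge
First back edge: g → i.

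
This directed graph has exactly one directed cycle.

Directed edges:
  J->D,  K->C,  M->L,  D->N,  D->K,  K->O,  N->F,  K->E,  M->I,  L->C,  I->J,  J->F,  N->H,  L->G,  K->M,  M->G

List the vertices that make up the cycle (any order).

D, I, J, K, M

DFS with gray/black marking from D:
D gray
  K gray
    O gray
    O black
    E gray
    E black
    C gray
    C black
    M gray
      L gray
        L→C: C black — skip
        G gray
        G black
      L black
      I gray
        J gray
          J→D: D is gray → back edge
Back edge closes the cycle D → K → M → I → J → D; its vertices are {D, I, J, K, M}.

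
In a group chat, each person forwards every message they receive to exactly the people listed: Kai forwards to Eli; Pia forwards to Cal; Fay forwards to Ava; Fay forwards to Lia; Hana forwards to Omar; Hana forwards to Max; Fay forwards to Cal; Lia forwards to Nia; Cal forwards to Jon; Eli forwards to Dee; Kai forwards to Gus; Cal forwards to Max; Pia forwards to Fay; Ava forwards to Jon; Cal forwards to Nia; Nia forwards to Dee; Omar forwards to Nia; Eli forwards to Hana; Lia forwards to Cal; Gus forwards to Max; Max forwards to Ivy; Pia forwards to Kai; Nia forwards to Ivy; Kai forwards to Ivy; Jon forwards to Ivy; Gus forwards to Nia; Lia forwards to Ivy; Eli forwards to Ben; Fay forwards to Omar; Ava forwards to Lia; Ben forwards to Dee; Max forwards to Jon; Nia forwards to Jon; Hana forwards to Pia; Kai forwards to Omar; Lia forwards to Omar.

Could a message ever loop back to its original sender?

Yes

DFS with white/gray/black marking, starting from Cal:
Cal gray
  Nia gray
    Jon gray
      Ivy gray
      Ivy black
    Jon black
    Dee gray
    Dee black
    Nia→Ivy: Ivy black — skip
  Nia black
  Max gray
    Max→Jon: Jon black — skip
    Max→Ivy: Ivy black — skip
  Max black
  Cal→Jon: Jon black — skip
Cal black
Omar gray
  Omar→Nia: Nia black — skip
Omar black
Kai gray
  Eli gray
    Ben gray
      Ben→Dee: Dee black — skip
    Ben black
    Hana gray
      Hana→Omar: Omar black — skip
      Pia gray
        Fay gray
          Fay→Omar: Omar black — skip
          Ava gray
            Ava→Jon: Jon black — skip
            Lia gray
              Lia→Nia: Nia black — skip
              Lia→Cal: Cal black — skip
              Lia→Ivy: Ivy black — skip
              Lia→Omar: Omar black — skip
            Lia black
          Ava black
          Fay→Cal: Cal black — skip
          Fay→Lia: Lia black — skip
        Fay black
        Pia→Cal: Cal black — skip
        Pia→Kai: Kai is gray → back edge
Back edge found, so a cycle exists: Kai → Eli → Hana → Pia → Kai.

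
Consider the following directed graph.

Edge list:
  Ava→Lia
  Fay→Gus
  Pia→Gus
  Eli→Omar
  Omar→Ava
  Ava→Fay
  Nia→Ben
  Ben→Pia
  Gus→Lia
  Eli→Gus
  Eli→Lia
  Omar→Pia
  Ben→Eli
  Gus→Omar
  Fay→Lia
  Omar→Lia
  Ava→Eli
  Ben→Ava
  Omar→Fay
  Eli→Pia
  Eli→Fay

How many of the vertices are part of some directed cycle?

6

A vertex is on a directed cycle iff it belongs to a strongly connected component of size ≥ 2 (or has a self-loop).
The vertices on cycles are {Ava, Eli, Fay, Gus, Pia, Omar} — 6 in total.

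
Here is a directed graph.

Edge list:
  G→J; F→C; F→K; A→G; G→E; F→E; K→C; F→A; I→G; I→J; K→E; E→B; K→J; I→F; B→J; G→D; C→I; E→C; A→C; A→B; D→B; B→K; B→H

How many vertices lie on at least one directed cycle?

9

A vertex is on a directed cycle iff it belongs to a strongly connected component of size ≥ 2 (or has a self-loop).
The vertices on cycles are {A, B, C, D, E, F, G, I, K} — 9 in total.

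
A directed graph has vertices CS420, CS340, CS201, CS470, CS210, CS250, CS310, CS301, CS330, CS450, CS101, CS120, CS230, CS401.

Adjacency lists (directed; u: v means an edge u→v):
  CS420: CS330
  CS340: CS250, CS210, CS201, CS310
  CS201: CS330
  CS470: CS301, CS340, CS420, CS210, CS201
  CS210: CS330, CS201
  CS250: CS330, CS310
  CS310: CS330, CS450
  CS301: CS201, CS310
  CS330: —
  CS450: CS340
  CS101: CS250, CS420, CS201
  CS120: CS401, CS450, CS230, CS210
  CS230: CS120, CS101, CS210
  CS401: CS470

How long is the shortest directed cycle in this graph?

For each vertex v, BFS finds the shortest path from v back to v.
The shortest such closed walk is CS230 → CS120 → CS230, length 2.

2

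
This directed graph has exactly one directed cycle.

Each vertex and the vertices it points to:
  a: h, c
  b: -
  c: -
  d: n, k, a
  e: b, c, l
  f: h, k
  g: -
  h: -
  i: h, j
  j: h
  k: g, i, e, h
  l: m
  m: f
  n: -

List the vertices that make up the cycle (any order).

DFS with gray/black marking from k:
k gray
  g gray
  g black
  i gray
    h gray
    h black
    j gray
      j→h: h black — skip
    j black
  i black
  e gray
    b gray
    b black
    c gray
    c black
    l gray
      m gray
        f gray
          f→h: h black — skip
          f→k: k is gray → back edge
Back edge closes the cycle k → e → l → m → f → k; its vertices are {e, f, k, l, m}.

e, f, k, l, m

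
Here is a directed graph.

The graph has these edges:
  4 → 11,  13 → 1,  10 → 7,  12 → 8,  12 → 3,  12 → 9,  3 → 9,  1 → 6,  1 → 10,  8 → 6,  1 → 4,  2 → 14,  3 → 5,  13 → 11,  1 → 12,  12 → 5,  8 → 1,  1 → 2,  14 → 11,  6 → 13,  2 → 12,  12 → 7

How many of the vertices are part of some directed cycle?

A vertex is on a directed cycle iff it belongs to a strongly connected component of size ≥ 2 (or has a self-loop).
The vertices on cycles are {1, 2, 6, 8, 12, 13} — 6 in total.

6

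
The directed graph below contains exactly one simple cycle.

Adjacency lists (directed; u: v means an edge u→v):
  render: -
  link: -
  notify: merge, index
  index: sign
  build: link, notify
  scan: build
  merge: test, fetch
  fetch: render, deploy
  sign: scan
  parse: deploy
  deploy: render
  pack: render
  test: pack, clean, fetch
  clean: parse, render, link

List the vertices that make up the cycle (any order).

DFS with gray/black marking from notify:
notify gray
  merge gray
    test gray
      pack gray
        render gray
        render black
      pack black
      clean gray
        parse gray
          deploy gray
            deploy→render: render black — skip
          deploy black
        parse black
        clean→render: render black — skip
        link gray
        link black
      clean black
      fetch gray
        fetch→render: render black — skip
        fetch→deploy: deploy black — skip
      fetch black
    test black
    merge→fetch: fetch black — skip
  merge black
  index gray
    sign gray
      scan gray
        build gray
          build→link: link black — skip
          build→notify: notify is gray → back edge
Back edge closes the cycle notify → index → sign → scan → build → notify; its vertices are {scan, sign, build, index, notify}.

scan, sign, build, index, notify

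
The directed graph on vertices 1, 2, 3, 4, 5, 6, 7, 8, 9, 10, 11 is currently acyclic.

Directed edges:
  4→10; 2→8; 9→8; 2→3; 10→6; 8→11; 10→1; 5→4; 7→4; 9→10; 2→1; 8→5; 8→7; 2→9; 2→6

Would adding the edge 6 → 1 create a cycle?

Adding 6→1 creates a cycle iff 1 can already reach 6.
Explore from 1: no path reaches 6. The graph stays acyclic.

No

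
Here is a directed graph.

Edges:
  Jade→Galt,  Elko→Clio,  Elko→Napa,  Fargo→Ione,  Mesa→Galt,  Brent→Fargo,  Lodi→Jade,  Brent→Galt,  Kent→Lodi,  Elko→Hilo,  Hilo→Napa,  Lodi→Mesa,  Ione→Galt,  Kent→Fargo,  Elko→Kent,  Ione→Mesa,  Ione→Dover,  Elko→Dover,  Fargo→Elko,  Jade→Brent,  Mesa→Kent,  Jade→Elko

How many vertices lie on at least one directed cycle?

8

A vertex is on a directed cycle iff it belongs to a strongly connected component of size ≥ 2 (or has a self-loop).
The vertices on cycles are {Elko, Ione, Jade, Kent, Lodi, Mesa, Brent, Fargo} — 8 in total.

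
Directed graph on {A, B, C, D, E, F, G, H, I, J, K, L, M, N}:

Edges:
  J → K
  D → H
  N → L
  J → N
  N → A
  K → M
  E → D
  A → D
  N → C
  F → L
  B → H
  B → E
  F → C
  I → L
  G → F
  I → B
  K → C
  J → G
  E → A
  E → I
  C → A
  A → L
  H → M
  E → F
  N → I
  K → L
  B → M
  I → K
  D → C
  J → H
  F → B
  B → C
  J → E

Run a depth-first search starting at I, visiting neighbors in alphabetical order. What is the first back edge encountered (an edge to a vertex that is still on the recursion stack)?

D->C

DFS from I (visiting neighbors in alphabetical order); mark gray on enter, black on exit:
I gray
  B gray
    C gray
      A gray
        D gray
          D→C: C is gray → back edge
First back edge: D → C.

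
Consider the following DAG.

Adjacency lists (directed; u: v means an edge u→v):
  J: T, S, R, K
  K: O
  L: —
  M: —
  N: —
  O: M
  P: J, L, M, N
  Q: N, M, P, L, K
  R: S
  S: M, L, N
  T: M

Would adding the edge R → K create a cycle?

Adding R→K creates a cycle iff K can already reach R.
Explore from K: no path reaches R. The graph stays acyclic.

No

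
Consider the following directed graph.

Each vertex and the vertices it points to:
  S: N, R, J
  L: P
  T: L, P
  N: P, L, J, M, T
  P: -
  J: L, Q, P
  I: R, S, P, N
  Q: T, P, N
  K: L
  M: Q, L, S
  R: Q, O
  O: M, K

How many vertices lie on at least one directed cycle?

7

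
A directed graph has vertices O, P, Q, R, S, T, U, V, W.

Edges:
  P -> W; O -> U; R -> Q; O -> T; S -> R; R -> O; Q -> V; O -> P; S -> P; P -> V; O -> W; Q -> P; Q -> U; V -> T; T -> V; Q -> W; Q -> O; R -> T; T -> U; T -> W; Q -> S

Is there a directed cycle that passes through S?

S is on a cycle iff S can reach itself via ≥1 edge.
S → R → Q → S — yes.

Yes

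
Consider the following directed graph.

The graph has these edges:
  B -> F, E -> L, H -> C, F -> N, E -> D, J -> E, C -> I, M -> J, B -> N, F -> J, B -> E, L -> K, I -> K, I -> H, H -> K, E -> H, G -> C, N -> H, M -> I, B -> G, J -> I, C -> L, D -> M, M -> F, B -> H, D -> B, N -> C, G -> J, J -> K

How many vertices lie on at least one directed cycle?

10

A vertex is on a directed cycle iff it belongs to a strongly connected component of size ≥ 2 (or has a self-loop).
The vertices on cycles are {B, C, D, E, F, G, H, I, J, M} — 10 in total.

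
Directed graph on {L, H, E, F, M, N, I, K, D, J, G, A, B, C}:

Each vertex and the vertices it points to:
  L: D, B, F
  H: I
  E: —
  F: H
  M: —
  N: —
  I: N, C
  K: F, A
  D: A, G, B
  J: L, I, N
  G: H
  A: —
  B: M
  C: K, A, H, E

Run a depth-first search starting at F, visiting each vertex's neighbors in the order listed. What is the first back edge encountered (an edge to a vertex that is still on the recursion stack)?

K→F

DFS from F (visiting each vertex's neighbors in the order listed); mark gray on enter, black on exit:
F gray
  H gray
    I gray
      N gray
      N black
      C gray
        K gray
          K→F: F is gray → back edge
First back edge: K → F.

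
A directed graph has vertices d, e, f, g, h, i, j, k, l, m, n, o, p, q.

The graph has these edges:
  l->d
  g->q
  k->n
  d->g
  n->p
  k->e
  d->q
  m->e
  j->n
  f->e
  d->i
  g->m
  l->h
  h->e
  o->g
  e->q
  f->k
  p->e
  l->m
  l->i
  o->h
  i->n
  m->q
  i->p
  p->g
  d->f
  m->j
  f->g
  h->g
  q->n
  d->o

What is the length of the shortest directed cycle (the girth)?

For each vertex v, BFS finds the shortest path from v back to v.
The shortest such closed walk is p → e → q → n → p, length 4.

4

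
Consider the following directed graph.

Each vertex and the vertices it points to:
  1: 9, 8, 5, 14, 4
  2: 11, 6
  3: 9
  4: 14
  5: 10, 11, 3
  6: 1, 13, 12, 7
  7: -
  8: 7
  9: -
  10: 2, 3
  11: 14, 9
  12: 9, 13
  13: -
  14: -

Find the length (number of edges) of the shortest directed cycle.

5

For each vertex v, BFS finds the shortest path from v back to v.
The shortest such closed walk is 2 → 6 → 1 → 5 → 10 → 2, length 5.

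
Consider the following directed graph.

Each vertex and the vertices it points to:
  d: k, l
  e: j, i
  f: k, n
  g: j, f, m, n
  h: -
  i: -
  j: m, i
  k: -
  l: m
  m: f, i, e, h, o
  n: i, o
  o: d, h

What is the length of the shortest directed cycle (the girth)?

For each vertex v, BFS finds the shortest path from v back to v.
The shortest such closed walk is m → e → j → m, length 3.

3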